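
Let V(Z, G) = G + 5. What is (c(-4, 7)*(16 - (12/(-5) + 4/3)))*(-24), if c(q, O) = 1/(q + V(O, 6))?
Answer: -2048/35 ≈ -58.514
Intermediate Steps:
V(Z, G) = 5 + G
c(q, O) = 1/(11 + q) (c(q, O) = 1/(q + (5 + 6)) = 1/(q + 11) = 1/(11 + q))
(c(-4, 7)*(16 - (12/(-5) + 4/3)))*(-24) = ((16 - (12/(-5) + 4/3))/(11 - 4))*(-24) = ((16 - (12*(-⅕) + 4*(⅓)))/7)*(-24) = ((16 - (-12/5 + 4/3))/7)*(-24) = ((16 - 1*(-16/15))/7)*(-24) = ((16 + 16/15)/7)*(-24) = ((⅐)*(256/15))*(-24) = (256/105)*(-24) = -2048/35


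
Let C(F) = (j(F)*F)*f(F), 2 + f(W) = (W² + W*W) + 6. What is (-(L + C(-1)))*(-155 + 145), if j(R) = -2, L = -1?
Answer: 110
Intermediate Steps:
f(W) = 4 + 2*W² (f(W) = -2 + ((W² + W*W) + 6) = -2 + ((W² + W²) + 6) = -2 + (2*W² + 6) = -2 + (6 + 2*W²) = 4 + 2*W²)
C(F) = -2*F*(4 + 2*F²) (C(F) = (-2*F)*(4 + 2*F²) = -2*F*(4 + 2*F²))
(-(L + C(-1)))*(-155 + 145) = (-(-1 - 4*(-1)*(2 + (-1)²)))*(-155 + 145) = -(-1 - 4*(-1)*(2 + 1))*(-10) = -(-1 - 4*(-1)*3)*(-10) = -(-1 + 12)*(-10) = -1*11*(-10) = -11*(-10) = 110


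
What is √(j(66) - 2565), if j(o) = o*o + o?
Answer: √1857 ≈ 43.093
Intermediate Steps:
j(o) = o + o² (j(o) = o² + o = o + o²)
√(j(66) - 2565) = √(66*(1 + 66) - 2565) = √(66*67 - 2565) = √(4422 - 2565) = √1857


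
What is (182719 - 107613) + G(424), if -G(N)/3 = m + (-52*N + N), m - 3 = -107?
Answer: 140290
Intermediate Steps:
m = -104 (m = 3 - 107 = -104)
G(N) = 312 + 153*N (G(N) = -3*(-104 + (-52*N + N)) = -3*(-104 - 51*N) = 312 + 153*N)
(182719 - 107613) + G(424) = (182719 - 107613) + (312 + 153*424) = 75106 + (312 + 64872) = 75106 + 65184 = 140290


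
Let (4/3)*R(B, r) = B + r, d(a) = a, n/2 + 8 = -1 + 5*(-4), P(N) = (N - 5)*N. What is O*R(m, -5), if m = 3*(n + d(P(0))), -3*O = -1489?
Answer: -266531/4 ≈ -66633.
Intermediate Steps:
P(N) = N*(-5 + N) (P(N) = (-5 + N)*N = N*(-5 + N))
n = -58 (n = -16 + 2*(-1 + 5*(-4)) = -16 + 2*(-1 - 20) = -16 + 2*(-21) = -16 - 42 = -58)
O = 1489/3 (O = -⅓*(-1489) = 1489/3 ≈ 496.33)
m = -174 (m = 3*(-58 + 0*(-5 + 0)) = 3*(-58 + 0*(-5)) = 3*(-58 + 0) = 3*(-58) = -174)
R(B, r) = 3*B/4 + 3*r/4 (R(B, r) = 3*(B + r)/4 = 3*B/4 + 3*r/4)
O*R(m, -5) = 1489*((¾)*(-174) + (¾)*(-5))/3 = 1489*(-261/2 - 15/4)/3 = (1489/3)*(-537/4) = -266531/4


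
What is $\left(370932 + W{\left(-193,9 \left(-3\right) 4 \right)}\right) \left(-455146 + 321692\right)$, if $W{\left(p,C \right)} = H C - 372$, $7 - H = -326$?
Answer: $-44653174584$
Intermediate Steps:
$H = 333$ ($H = 7 - -326 = 7 + 326 = 333$)
$W{\left(p,C \right)} = -372 + 333 C$ ($W{\left(p,C \right)} = 333 C - 372 = -372 + 333 C$)
$\left(370932 + W{\left(-193,9 \left(-3\right) 4 \right)}\right) \left(-455146 + 321692\right) = \left(370932 + \left(-372 + 333 \cdot 9 \left(-3\right) 4\right)\right) \left(-455146 + 321692\right) = \left(370932 + \left(-372 + 333 \left(\left(-27\right) 4\right)\right)\right) \left(-133454\right) = \left(370932 + \left(-372 + 333 \left(-108\right)\right)\right) \left(-133454\right) = \left(370932 - 36336\right) \left(-133454\right) = 334596 \left(-133454\right) = -44653174584$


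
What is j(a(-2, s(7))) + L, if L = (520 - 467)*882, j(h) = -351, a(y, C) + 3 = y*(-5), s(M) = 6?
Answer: 46395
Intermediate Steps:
a(y, C) = -3 - 5*y (a(y, C) = -3 + y*(-5) = -3 - 5*y)
L = 46746 (L = 53*882 = 46746)
j(a(-2, s(7))) + L = -351 + 46746 = 46395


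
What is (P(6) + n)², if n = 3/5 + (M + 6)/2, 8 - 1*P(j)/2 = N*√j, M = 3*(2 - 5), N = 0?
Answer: 22801/100 ≈ 228.01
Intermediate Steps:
M = -9 (M = 3*(-3) = -9)
P(j) = 16 (P(j) = 16 - 0*√j = 16 - 2*0 = 16 + 0 = 16)
n = -9/10 (n = 3/5 + (-9 + 6)/2 = 3*(⅕) - 3*½ = ⅗ - 3/2 = -9/10 ≈ -0.90000)
(P(6) + n)² = (16 - 9/10)² = (151/10)² = 22801/100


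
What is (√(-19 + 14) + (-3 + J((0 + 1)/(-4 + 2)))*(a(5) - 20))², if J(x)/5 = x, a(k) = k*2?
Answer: (55 + I*√5)² ≈ 3020.0 + 245.97*I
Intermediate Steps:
a(k) = 2*k
J(x) = 5*x
(√(-19 + 14) + (-3 + J((0 + 1)/(-4 + 2)))*(a(5) - 20))² = (√(-19 + 14) + (-3 + 5*((0 + 1)/(-4 + 2)))*(2*5 - 20))² = (√(-5) + (-3 + 5*(1/(-2)))*(10 - 20))² = (I*√5 + (-3 + 5*(1*(-½)))*(-10))² = (I*√5 + (-3 + 5*(-½))*(-10))² = (I*√5 + (-3 - 5/2)*(-10))² = (I*√5 - 11/2*(-10))² = (I*√5 + 55)² = (55 + I*√5)²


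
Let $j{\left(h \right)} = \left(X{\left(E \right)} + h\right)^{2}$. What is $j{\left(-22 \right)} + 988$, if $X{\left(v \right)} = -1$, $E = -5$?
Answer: $1517$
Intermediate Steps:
$j{\left(h \right)} = \left(-1 + h\right)^{2}$
$j{\left(-22 \right)} + 988 = \left(-1 - 22\right)^{2} + 988 = \left(-23\right)^{2} + 988 = 529 + 988 = 1517$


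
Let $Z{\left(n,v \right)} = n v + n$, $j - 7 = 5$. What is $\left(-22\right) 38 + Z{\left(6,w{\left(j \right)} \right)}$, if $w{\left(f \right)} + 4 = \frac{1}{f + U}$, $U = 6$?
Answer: $- \frac{2561}{3} \approx -853.67$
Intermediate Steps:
$j = 12$ ($j = 7 + 5 = 12$)
$w{\left(f \right)} = -4 + \frac{1}{6 + f}$ ($w{\left(f \right)} = -4 + \frac{1}{f + 6} = -4 + \frac{1}{6 + f}$)
$Z{\left(n,v \right)} = n + n v$
$\left(-22\right) 38 + Z{\left(6,w{\left(j \right)} \right)} = \left(-22\right) 38 + 6 \left(1 + \frac{-23 - 48}{6 + 12}\right) = -836 + 6 \left(1 + \frac{-23 - 48}{18}\right) = -836 + 6 \left(1 + \frac{1}{18} \left(-71\right)\right) = -836 + 6 \left(1 - \frac{71}{18}\right) = -836 + 6 \left(- \frac{53}{18}\right) = -836 - \frac{53}{3} = - \frac{2561}{3}$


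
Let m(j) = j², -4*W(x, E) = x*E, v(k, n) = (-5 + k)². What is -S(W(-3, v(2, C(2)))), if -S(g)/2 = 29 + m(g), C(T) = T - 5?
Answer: 1193/8 ≈ 149.13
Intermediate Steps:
C(T) = -5 + T
W(x, E) = -E*x/4 (W(x, E) = -x*E/4 = -E*x/4)
S(g) = -58 - 2*g² (S(g) = -2*(29 + g²) = -58 - 2*g²)
-S(W(-3, v(2, C(2)))) = -(-58 - 2*9*(-5 + 2)⁴/16) = -(-58 - 2*(-¼*(-3)²*(-3))²) = -(-58 - 2*(-¼*9*(-3))²) = -(-58 - 2*(27/4)²) = -(-58 - 2*729/16) = -(-58 - 729/8) = -1*(-1193/8) = 1193/8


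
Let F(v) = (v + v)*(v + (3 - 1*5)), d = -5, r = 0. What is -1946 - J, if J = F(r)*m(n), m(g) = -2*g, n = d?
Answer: -1946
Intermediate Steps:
F(v) = 2*v*(-2 + v) (F(v) = (2*v)*(v + (3 - 5)) = (2*v)*(v - 2) = (2*v)*(-2 + v) = 2*v*(-2 + v))
n = -5
J = 0 (J = (2*0*(-2 + 0))*(-2*(-5)) = (2*0*(-2))*10 = 0*10 = 0)
-1946 - J = -1946 - 1*0 = -1946 + 0 = -1946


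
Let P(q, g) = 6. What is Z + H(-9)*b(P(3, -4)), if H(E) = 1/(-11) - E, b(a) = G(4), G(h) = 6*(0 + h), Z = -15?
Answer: 2187/11 ≈ 198.82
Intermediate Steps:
G(h) = 6*h
b(a) = 24 (b(a) = 6*4 = 24)
H(E) = -1/11 - E
Z + H(-9)*b(P(3, -4)) = -15 + (-1/11 - 1*(-9))*24 = -15 + (-1/11 + 9)*24 = -15 + (98/11)*24 = -15 + 2352/11 = 2187/11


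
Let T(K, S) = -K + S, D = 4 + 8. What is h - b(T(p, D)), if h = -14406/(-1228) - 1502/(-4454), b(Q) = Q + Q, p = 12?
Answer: 16502195/1367378 ≈ 12.068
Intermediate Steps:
D = 12
T(K, S) = S - K
b(Q) = 2*Q
h = 16502195/1367378 (h = -14406*(-1/1228) - 1502*(-1/4454) = 7203/614 + 751/2227 = 16502195/1367378 ≈ 12.068)
h - b(T(p, D)) = 16502195/1367378 - 2*(12 - 1*12) = 16502195/1367378 - 2*(12 - 12) = 16502195/1367378 - 2*0 = 16502195/1367378 - 1*0 = 16502195/1367378 + 0 = 16502195/1367378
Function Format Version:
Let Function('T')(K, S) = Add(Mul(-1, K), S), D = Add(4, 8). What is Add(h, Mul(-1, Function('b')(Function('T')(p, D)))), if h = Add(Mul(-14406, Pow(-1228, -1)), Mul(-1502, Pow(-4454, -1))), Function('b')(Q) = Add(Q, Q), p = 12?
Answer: Rational(16502195, 1367378) ≈ 12.068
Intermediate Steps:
D = 12
Function('T')(K, S) = Add(S, Mul(-1, K))
Function('b')(Q) = Mul(2, Q)
h = Rational(16502195, 1367378) (h = Add(Mul(-14406, Rational(-1, 1228)), Mul(-1502, Rational(-1, 4454))) = Add(Rational(7203, 614), Rational(751, 2227)) = Rational(16502195, 1367378) ≈ 12.068)
Add(h, Mul(-1, Function('b')(Function('T')(p, D)))) = Add(Rational(16502195, 1367378), Mul(-1, Mul(2, Add(12, Mul(-1, 12))))) = Add(Rational(16502195, 1367378), Mul(-1, Mul(2, Add(12, -12)))) = Add(Rational(16502195, 1367378), Mul(-1, Mul(2, 0))) = Add(Rational(16502195, 1367378), Mul(-1, 0)) = Add(Rational(16502195, 1367378), 0) = Rational(16502195, 1367378)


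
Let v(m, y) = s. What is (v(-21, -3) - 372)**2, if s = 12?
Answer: 129600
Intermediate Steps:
v(m, y) = 12
(v(-21, -3) - 372)**2 = (12 - 372)**2 = (-360)**2 = 129600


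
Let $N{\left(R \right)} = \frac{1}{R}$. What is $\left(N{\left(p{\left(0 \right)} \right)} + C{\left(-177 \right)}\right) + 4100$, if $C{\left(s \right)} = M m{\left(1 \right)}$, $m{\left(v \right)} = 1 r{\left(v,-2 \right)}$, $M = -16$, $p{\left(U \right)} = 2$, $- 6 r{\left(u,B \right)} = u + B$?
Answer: $\frac{24587}{6} \approx 4097.8$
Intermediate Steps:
$r{\left(u,B \right)} = - \frac{B}{6} - \frac{u}{6}$ ($r{\left(u,B \right)} = - \frac{u + B}{6} = - \frac{B + u}{6} = - \frac{B}{6} - \frac{u}{6}$)
$m{\left(v \right)} = \frac{1}{3} - \frac{v}{6}$ ($m{\left(v \right)} = 1 \left(\left(- \frac{1}{6}\right) \left(-2\right) - \frac{v}{6}\right) = 1 \left(\frac{1}{3} - \frac{v}{6}\right) = \frac{1}{3} - \frac{v}{6}$)
$C{\left(s \right)} = - \frac{8}{3}$ ($C{\left(s \right)} = - 16 \left(\frac{1}{3} - \frac{1}{6}\right) = \left(-16\right) \frac{1}{6} = - \frac{8}{3}$)
$\left(N{\left(p{\left(0 \right)} \right)} + C{\left(-177 \right)}\right) + 4100 = \left(\frac{1}{2} - \frac{8}{3}\right) + 4100 = - \frac{13}{6} + 4100 = \frac{24587}{6}$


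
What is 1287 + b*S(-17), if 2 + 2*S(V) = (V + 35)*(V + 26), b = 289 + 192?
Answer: 39767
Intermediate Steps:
b = 481
S(V) = -1 + (26 + V)*(35 + V)/2 (S(V) = -1 + ((V + 35)*(V + 26))/2 = -1 + ((35 + V)*(26 + V))/2 = -1 + ((26 + V)*(35 + V))/2 = -1 + (26 + V)*(35 + V)/2)
1287 + b*S(-17) = 1287 + 481*(454 + (½)*(-17)² + (61/2)*(-17)) = 1287 + 481*(454 + (½)*289 - 1037/2) = 1287 + 481*(454 + 289/2 - 1037/2) = 1287 + 481*80 = 1287 + 38480 = 39767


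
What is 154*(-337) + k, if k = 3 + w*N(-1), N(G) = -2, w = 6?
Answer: -51907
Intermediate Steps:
k = -9 (k = 3 + 6*(-2) = 3 - 12 = -9)
154*(-337) + k = 154*(-337) - 9 = -51898 - 9 = -51907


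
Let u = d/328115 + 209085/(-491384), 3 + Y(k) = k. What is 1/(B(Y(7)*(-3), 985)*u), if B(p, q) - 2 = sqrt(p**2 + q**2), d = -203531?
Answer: 64492184464/32723774479248567 - 32246092232*sqrt(970369)/32723774479248567 ≈ -0.00096872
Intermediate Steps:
Y(k) = -3 + k
u = -168615801679/161230461160 (u = -203531/328115 + 209085/(-491384) = -203531*1/328115 + 209085*(-1/491384) = -203531/328115 - 209085/491384 = -168615801679/161230461160 ≈ -1.0458)
B(p, q) = 2 + sqrt(p**2 + q**2)
1/(B(Y(7)*(-3), 985)*u) = 1/((2 + sqrt(((-3 + 7)*(-3))**2 + 985**2))*(-168615801679/161230461160)) = -161230461160/168615801679/(2 + sqrt((4*(-3))**2 + 970225)) = -161230461160/168615801679/(2 + sqrt((-12)**2 + 970225)) = -161230461160/168615801679/(2 + sqrt(144 + 970225)) = -161230461160/168615801679/(2 + sqrt(970369)) = -161230461160/(168615801679*(2 + sqrt(970369)))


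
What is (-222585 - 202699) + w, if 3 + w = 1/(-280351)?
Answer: -119229635738/280351 ≈ -4.2529e+5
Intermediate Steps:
w = -841054/280351 (w = -3 + 1/(-280351) = -3 - 1/280351 = -841054/280351 ≈ -3.0000)
(-222585 - 202699) + w = (-222585 - 202699) - 841054/280351 = -425284 - 841054/280351 = -119229635738/280351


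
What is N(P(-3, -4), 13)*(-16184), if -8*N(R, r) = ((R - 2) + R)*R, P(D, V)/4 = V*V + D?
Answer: 10729992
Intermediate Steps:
P(D, V) = 4*D + 4*V² (P(D, V) = 4*(V*V + D) = 4*(V² + D) = 4*(D + V²) = 4*D + 4*V²)
N(R, r) = -R*(-2 + 2*R)/8 (N(R, r) = -((R - 2) + R)*R/8 = -((-2 + R) + R)*R/8 = -(-2 + 2*R)*R/8 = -R*(-2 + 2*R)/8)
N(P(-3, -4), 13)*(-16184) = ((4*(-3) + 4*(-4)²)*(1 - (4*(-3) + 4*(-4)²))/4)*(-16184) = ((-12 + 4*16)*(1 - (-12 + 4*16))/4)*(-16184) = ((-12 + 64)*(1 - (-12 + 64))/4)*(-16184) = ((¼)*52*(1 - 1*52))*(-16184) = ((¼)*52*(1 - 52))*(-16184) = ((¼)*52*(-51))*(-16184) = -663*(-16184) = 10729992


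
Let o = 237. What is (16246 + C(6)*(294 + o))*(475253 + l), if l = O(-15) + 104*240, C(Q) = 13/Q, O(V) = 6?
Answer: 17404119667/2 ≈ 8.7021e+9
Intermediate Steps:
l = 24966 (l = 6 + 104*240 = 6 + 24960 = 24966)
(16246 + C(6)*(294 + o))*(475253 + l) = (16246 + (13/6)*(294 + 237))*(475253 + 24966) = (16246 + (13*(⅙))*531)*500219 = (16246 + (13/6)*531)*500219 = (16246 + 2301/2)*500219 = (34793/2)*500219 = 17404119667/2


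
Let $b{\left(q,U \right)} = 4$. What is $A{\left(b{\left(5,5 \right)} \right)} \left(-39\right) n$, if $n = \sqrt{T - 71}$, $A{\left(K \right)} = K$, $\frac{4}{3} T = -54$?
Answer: $- 78 i \sqrt{446} \approx - 1647.3 i$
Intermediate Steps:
$T = - \frac{81}{2}$ ($T = \frac{3}{4} \left(-54\right) = - \frac{81}{2} \approx -40.5$)
$n = \frac{i \sqrt{446}}{2}$ ($n = \sqrt{- \frac{81}{2} - 71} = \sqrt{- \frac{223}{2}} = \frac{i \sqrt{446}}{2} \approx 10.559 i$)
$A{\left(b{\left(5,5 \right)} \right)} \left(-39\right) n = 4 \left(-39\right) \frac{i \sqrt{446}}{2} = - 156 \frac{i \sqrt{446}}{2} = - 78 i \sqrt{446}$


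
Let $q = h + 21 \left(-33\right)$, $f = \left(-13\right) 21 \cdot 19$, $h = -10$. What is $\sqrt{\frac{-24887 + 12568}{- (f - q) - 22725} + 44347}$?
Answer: $\frac{\sqrt{14755983000986}}{18241} \approx 210.59$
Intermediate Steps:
$f = -5187$ ($f = \left(-273\right) 19 = -5187$)
$q = -703$ ($q = -10 + 21 \left(-33\right) = -10 - 693 = -703$)
$\sqrt{\frac{-24887 + 12568}{- (f - q) - 22725} + 44347} = \sqrt{\frac{-24887 + 12568}{- (-5187 - -703) - 22725} + 44347} = \sqrt{- \frac{12319}{- (-5187 + 703) - 22725} + 44347} = \sqrt{- \frac{12319}{\left(-1\right) \left(-4484\right) - 22725} + 44347} = \sqrt{- \frac{12319}{4484 - 22725} + 44347} = \sqrt{- \frac{12319}{-18241} + 44347} = \sqrt{\left(-12319\right) \left(- \frac{1}{18241}\right) + 44347} = \sqrt{\frac{12319}{18241} + 44347} = \sqrt{\frac{808945946}{18241}} = \frac{\sqrt{14755983000986}}{18241}$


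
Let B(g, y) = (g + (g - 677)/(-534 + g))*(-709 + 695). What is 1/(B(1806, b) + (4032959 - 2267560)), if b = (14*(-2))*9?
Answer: 636/1106705237 ≈ 5.7468e-7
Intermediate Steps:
b = -252 (b = -28*9 = -252)
B(g, y) = -14*g - 14*(-677 + g)/(-534 + g) (B(g, y) = (g + (-677 + g)/(-534 + g))*(-14) = -14*g - 14*(-677 + g)/(-534 + g))
1/(B(1806, b) + (4032959 - 2267560)) = 1/(14*(677 - 1*1806² + 533*1806)/(-534 + 1806) + (4032959 - 2267560)) = 1/(14*(677 - 1*3261636 + 962598)/1272 + 1765399) = 1/(14*(1/1272)*(677 - 3261636 + 962598) + 1765399) = 1/(14*(1/1272)*(-2298361) + 1765399) = 1/(-16088527/636 + 1765399) = 1/(1106705237/636) = 636/1106705237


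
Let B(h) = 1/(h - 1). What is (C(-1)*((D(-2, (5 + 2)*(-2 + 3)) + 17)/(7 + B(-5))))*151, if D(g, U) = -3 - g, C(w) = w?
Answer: -14496/41 ≈ -353.56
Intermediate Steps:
B(h) = 1/(-1 + h)
(C(-1)*((D(-2, (5 + 2)*(-2 + 3)) + 17)/(7 + B(-5))))*151 = -((-3 - 1*(-2)) + 17)/(7 + 1/(-1 - 5))*151 = -((-3 + 2) + 17)/(7 + 1/(-6))*151 = -(-1 + 17)/(7 - ⅙)*151 = -16/41/6*151 = -16*6/41*151 = -1*96/41*151 = -96/41*151 = -14496/41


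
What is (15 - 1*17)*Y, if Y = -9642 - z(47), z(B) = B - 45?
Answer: 19288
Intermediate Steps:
z(B) = -45 + B
Y = -9644 (Y = -9642 - (-45 + 47) = -9642 - 1*2 = -9642 - 2 = -9644)
(15 - 1*17)*Y = (15 - 1*17)*(-9644) = (15 - 17)*(-9644) = -2*(-9644) = 19288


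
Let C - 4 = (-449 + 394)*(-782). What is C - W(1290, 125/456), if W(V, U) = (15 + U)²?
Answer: 8895647879/207936 ≈ 42781.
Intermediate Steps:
C = 43014 (C = 4 + (-449 + 394)*(-782) = 4 - 55*(-782) = 4 + 43010 = 43014)
C - W(1290, 125/456) = 43014 - (15 + 125/456)² = 43014 - (6965/456)² = 43014 - 1*48511225/207936 = 43014 - 48511225/207936 = 8895647879/207936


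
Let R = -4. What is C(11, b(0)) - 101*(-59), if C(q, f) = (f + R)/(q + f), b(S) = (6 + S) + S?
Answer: 101305/17 ≈ 5959.1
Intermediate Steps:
b(S) = 6 + 2*S
C(q, f) = (-4 + f)/(f + q) (C(q, f) = (f - 4)/(q + f) = (-4 + f)/(f + q))
C(11, b(0)) - 101*(-59) = (-4 + (6 + 2*0))/((6 + 2*0) + 11) - 101*(-59) = (-4 + (6 + 0))/((6 + 0) + 11) + 5959 = (-4 + 6)/(6 + 11) + 5959 = 2/17 + 5959 = 101305/17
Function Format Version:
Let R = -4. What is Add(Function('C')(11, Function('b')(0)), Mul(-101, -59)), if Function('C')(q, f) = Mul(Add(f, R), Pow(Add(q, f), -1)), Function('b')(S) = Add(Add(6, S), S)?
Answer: Rational(101305, 17) ≈ 5959.1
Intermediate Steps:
Function('b')(S) = Add(6, Mul(2, S))
Function('C')(q, f) = Mul(Pow(Add(f, q), -1), Add(-4, f)) (Function('C')(q, f) = Mul(Add(f, -4), Pow(Add(q, f), -1)) = Mul(Add(-4, f), Pow(Add(f, q), -1)) = Mul(Pow(Add(f, q), -1), Add(-4, f)))
Add(Function('C')(11, Function('b')(0)), Mul(-101, -59)) = Add(Mul(Pow(Add(Add(6, Mul(2, 0)), 11), -1), Add(-4, Add(6, Mul(2, 0)))), Mul(-101, -59)) = Add(Mul(Pow(Add(Add(6, 0), 11), -1), Add(-4, Add(6, 0))), 5959) = Add(Mul(Pow(Add(6, 11), -1), Add(-4, 6)), 5959) = Add(Mul(Pow(17, -1), 2), 5959) = Add(Mul(Rational(1, 17), 2), 5959) = Add(Rational(2, 17), 5959) = Rational(101305, 17)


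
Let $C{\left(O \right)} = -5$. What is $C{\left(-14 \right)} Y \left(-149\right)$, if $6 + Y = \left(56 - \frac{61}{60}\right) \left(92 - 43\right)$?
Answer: $\frac{24032359}{12} \approx 2.0027 \cdot 10^{6}$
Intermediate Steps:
$Y = \frac{161291}{60}$ ($Y = -6 + \left(56 - \frac{61}{60}\right) \left(92 - 43\right) = -6 + \left(56 - \frac{61}{60}\right) 49 = -6 + \frac{3299}{60} \cdot 49 = -6 + \frac{161651}{60} = \frac{161291}{60} \approx 2688.2$)
$C{\left(-14 \right)} Y \left(-149\right) = \left(-5\right) \frac{161291}{60} \left(-149\right) = \left(- \frac{161291}{12}\right) \left(-149\right) = \frac{24032359}{12}$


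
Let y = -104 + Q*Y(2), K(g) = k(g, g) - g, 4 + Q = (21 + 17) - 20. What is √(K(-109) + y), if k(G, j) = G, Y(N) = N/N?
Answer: 3*I*√10 ≈ 9.4868*I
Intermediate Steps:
Y(N) = 1
Q = 14 (Q = -4 + ((21 + 17) - 20) = -4 + (38 - 20) = -4 + 18 = 14)
K(g) = 0 (K(g) = g - g = 0)
y = -90 (y = -104 + 14*1 = -104 + 14 = -90)
√(K(-109) + y) = √(0 - 90) = √(-90) = 3*I*√10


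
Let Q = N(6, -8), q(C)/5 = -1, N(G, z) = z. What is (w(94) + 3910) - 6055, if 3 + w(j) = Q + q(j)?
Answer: -2161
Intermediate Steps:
q(C) = -5 (q(C) = 5*(-1) = -5)
Q = -8
w(j) = -16 (w(j) = -3 + (-8 - 5) = -3 - 13 = -16)
(w(94) + 3910) - 6055 = (-16 + 3910) - 6055 = 3894 - 6055 = -2161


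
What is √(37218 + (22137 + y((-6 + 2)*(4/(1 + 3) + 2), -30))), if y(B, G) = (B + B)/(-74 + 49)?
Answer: √1483899/5 ≈ 243.63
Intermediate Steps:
y(B, G) = -2*B/25 (y(B, G) = (2*B)/(-25) = (2*B)*(-1/25) = -2*B/25)
√(37218 + (22137 + y((-6 + 2)*(4/(1 + 3) + 2), -30))) = √(37218 + (22137 - 2*(-6 + 2)*(4/(1 + 3) + 2)/25)) = √(37218 + (22137 - (-8)*(4/4 + 2)/25)) = √(37218 + (22137 - (-8)*((¼)*4 + 2)/25)) = √(37218 + (22137 - (-8)*(1 + 2)/25)) = √(37218 + (22137 - (-8)*3/25)) = √(37218 + (22137 - 2/25*(-12))) = √(37218 + (22137 + 24/25)) = √(37218 + 553449/25) = √(1483899/25) = √1483899/5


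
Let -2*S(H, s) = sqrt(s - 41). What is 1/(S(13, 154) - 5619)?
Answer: -22476/126292531 + 2*sqrt(113)/126292531 ≈ -0.00017780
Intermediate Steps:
S(H, s) = -sqrt(-41 + s)/2 (S(H, s) = -sqrt(s - 41)/2 = -sqrt(-41 + s)/2)
1/(S(13, 154) - 5619) = 1/(-sqrt(-41 + 154)/2 - 5619) = 1/(-sqrt(113)/2 - 5619) = 1/(-5619 - sqrt(113)/2)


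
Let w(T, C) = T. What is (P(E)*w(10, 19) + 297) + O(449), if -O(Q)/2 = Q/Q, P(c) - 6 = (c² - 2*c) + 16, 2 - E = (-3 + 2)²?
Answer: 505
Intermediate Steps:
E = 1 (E = 2 - (-3 + 2)² = 2 - 1*(-1)² = 2 - 1*1 = 2 - 1 = 1)
P(c) = 22 + c² - 2*c (P(c) = 6 + ((c² - 2*c) + 16) = 6 + (16 + c² - 2*c) = 22 + c² - 2*c)
O(Q) = -2 (O(Q) = -2*Q/Q = -2*1 = -2)
(P(E)*w(10, 19) + 297) + O(449) = ((22 + 1² - 2*1)*10 + 297) - 2 = ((22 + 1 - 2)*10 + 297) - 2 = (21*10 + 297) - 2 = (210 + 297) - 2 = 507 - 2 = 505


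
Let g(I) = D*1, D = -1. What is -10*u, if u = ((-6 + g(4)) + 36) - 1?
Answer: -280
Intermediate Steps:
g(I) = -1 (g(I) = -1*1 = -1)
u = 28 (u = ((-6 - 1) + 36) - 1 = (-7 + 36) - 1 = 29 - 1 = 28)
-10*u = -10*28 = -280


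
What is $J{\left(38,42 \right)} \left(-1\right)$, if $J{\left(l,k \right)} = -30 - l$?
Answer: $68$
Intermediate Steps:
$J{\left(38,42 \right)} \left(-1\right) = \left(-30 - 38\right) \left(-1\right) = \left(-68\right) \left(-1\right) = 68$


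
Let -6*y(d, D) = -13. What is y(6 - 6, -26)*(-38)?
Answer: -247/3 ≈ -82.333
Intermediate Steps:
y(d, D) = 13/6 (y(d, D) = -1/6*(-13) = 13/6)
y(6 - 6, -26)*(-38) = (13/6)*(-38) = -247/3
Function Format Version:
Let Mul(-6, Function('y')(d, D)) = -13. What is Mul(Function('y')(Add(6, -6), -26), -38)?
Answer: Rational(-247, 3) ≈ -82.333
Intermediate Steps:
Function('y')(d, D) = Rational(13, 6) (Function('y')(d, D) = Mul(Rational(-1, 6), -13) = Rational(13, 6))
Mul(Function('y')(Add(6, -6), -26), -38) = Mul(Rational(13, 6), -38) = Rational(-247, 3)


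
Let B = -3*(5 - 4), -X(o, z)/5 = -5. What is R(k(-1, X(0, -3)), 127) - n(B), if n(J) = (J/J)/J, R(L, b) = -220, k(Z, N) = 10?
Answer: -659/3 ≈ -219.67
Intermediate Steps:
X(o, z) = 25 (X(o, z) = -5*(-5) = 25)
B = -3 (B = -3*1 = -3)
n(J) = 1/J
R(k(-1, X(0, -3)), 127) - n(B) = -220 - 1/(-3) = -220 - 1*(-1/3) = -220 + 1/3 = -659/3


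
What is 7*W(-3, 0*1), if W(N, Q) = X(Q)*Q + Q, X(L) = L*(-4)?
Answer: 0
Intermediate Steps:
X(L) = -4*L
W(N, Q) = Q - 4*Q² (W(N, Q) = (-4*Q)*Q + Q = -4*Q² + Q = Q - 4*Q²)
7*W(-3, 0*1) = 7*((0*1)*(1 - 0)) = 7*(0*(1 - 4*0)) = 7*(0*(1 + 0)) = 7*(0*1) = 7*0 = 0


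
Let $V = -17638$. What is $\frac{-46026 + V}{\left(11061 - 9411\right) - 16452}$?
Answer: $\frac{31832}{7401} \approx 4.301$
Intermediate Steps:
$\frac{-46026 + V}{\left(11061 - 9411\right) - 16452} = \frac{-46026 - 17638}{\left(11061 - 9411\right) - 16452} = - \frac{63664}{\left(11061 - 9411\right) - 16452} = - \frac{63664}{1650 - 16452} = - \frac{63664}{-14802} = \left(-63664\right) \left(- \frac{1}{14802}\right) = \frac{31832}{7401}$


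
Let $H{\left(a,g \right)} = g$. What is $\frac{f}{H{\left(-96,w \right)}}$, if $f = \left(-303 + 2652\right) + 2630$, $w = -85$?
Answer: $- \frac{4979}{85} \approx -58.576$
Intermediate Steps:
$f = 4979$ ($f = 2349 + 2630 = 4979$)
$\frac{f}{H{\left(-96,w \right)}} = \frac{4979}{-85} = 4979 \left(- \frac{1}{85}\right) = - \frac{4979}{85}$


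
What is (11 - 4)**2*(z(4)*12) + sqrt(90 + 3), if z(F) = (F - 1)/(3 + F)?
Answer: 252 + sqrt(93) ≈ 261.64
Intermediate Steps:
z(F) = (-1 + F)/(3 + F)
(11 - 4)**2*(z(4)*12) + sqrt(90 + 3) = (11 - 4)**2*(((-1 + 4)/(3 + 4))*12) + sqrt(90 + 3) = 7**2*((3/7)*12) + sqrt(93) = 49*(((1/7)*3)*12) + sqrt(93) = 49*((3/7)*12) + sqrt(93) = 49*(36/7) + sqrt(93) = 252 + sqrt(93)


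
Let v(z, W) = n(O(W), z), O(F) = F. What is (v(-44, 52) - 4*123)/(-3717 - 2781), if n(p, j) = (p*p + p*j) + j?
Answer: 20/1083 ≈ 0.018467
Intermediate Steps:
n(p, j) = j + p² + j*p (n(p, j) = (p² + j*p) + j = j + p² + j*p)
v(z, W) = z + W² + W*z (v(z, W) = z + W² + z*W = z + W² + W*z)
(v(-44, 52) - 4*123)/(-3717 - 2781) = ((-44 + 52² + 52*(-44)) - 4*123)/(-3717 - 2781) = ((-44 + 2704 - 2288) - 492)/(-6498) = (372 - 492)*(-1/6498) = -120*(-1/6498) = 20/1083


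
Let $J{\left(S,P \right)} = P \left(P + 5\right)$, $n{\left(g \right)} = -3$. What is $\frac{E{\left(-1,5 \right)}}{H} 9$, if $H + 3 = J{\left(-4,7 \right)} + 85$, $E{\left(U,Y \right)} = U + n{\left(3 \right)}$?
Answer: $- \frac{18}{83} \approx -0.21687$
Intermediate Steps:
$E{\left(U,Y \right)} = -3 + U$ ($E{\left(U,Y \right)} = U - 3 = -3 + U$)
$J{\left(S,P \right)} = P \left(5 + P\right)$
$H = 166$ ($H = -3 + \left(7 \left(5 + 7\right) + 85\right) = -3 + \left(7 \cdot 12 + 85\right) = -3 + \left(84 + 85\right) = -3 + 169 = 166$)
$\frac{E{\left(-1,5 \right)}}{H} 9 = \frac{-3 - 1}{166} \cdot 9 = \left(-4\right) \frac{1}{166} \cdot 9 = \left(- \frac{2}{83}\right) 9 = - \frac{18}{83}$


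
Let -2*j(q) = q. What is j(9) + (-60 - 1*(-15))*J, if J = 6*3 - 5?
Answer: -1179/2 ≈ -589.50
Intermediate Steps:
j(q) = -q/2
J = 13 (J = 18 - 5 = 13)
j(9) + (-60 - 1*(-15))*J = -1/2*9 + (-60 - 1*(-15))*13 = -9/2 + (-60 + 15)*13 = -9/2 - 45*13 = -9/2 - 585 = -1179/2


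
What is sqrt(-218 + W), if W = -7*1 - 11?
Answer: 2*I*sqrt(59) ≈ 15.362*I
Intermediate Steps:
W = -18 (W = -7 - 11 = -18)
sqrt(-218 + W) = sqrt(-218 - 18) = sqrt(-236) = 2*I*sqrt(59)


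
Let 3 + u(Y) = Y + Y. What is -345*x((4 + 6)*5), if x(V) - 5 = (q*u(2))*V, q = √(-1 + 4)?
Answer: -1725 - 17250*√3 ≈ -31603.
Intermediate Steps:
u(Y) = -3 + 2*Y (u(Y) = -3 + (Y + Y) = -3 + 2*Y)
q = √3 ≈ 1.7320
x(V) = 5 + V*√3 (x(V) = 5 + (√3*(-3 + 2*2))*V = 5 + (√3*(-3 + 4))*V = 5 + (√3*1)*V = 5 + √3*V = 5 + V*√3)
-345*x((4 + 6)*5) = -345*(5 + ((4 + 6)*5)*√3) = -345*(5 + (10*5)*√3) = -345*(5 + 50*√3) = -1725 - 17250*√3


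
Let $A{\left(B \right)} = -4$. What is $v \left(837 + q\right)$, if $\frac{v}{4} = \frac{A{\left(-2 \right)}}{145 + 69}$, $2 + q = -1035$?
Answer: $\frac{1600}{107} \approx 14.953$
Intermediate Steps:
$q = -1037$ ($q = -2 - 1035 = -1037$)
$v = - \frac{8}{107}$ ($v = 4 \frac{1}{145 + 69} \left(-4\right) = 4 \cdot \frac{1}{214} \left(-4\right) = 4 \left(- \frac{2}{107}\right) = - \frac{8}{107} \approx -0.074766$)
$v \left(837 + q\right) = - \frac{8 \left(837 - 1037\right)}{107} = \left(- \frac{8}{107}\right) \left(-200\right) = \frac{1600}{107}$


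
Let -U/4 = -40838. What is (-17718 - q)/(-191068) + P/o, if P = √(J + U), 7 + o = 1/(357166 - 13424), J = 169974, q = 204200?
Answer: 110959/95534 - 343742*√333326/2406193 ≈ -81.316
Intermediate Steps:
U = 163352 (U = -4*(-40838) = 163352)
o = -2406193/343742 (o = -7 + 1/(357166 - 13424) = -7 + 1/343742 = -2406193/343742 ≈ -7.0000)
P = √333326 (P = √(169974 + 163352) = √333326 ≈ 577.34)
(-17718 - q)/(-191068) + P/o = (-17718 - 1*204200)/(-191068) + √333326/(-2406193/343742) = (-17718 - 204200)*(-1/191068) + √333326*(-343742/2406193) = -221918*(-1/191068) - 343742*√333326/2406193 = 110959/95534 - 343742*√333326/2406193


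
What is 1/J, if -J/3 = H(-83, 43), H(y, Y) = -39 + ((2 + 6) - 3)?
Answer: 1/102 ≈ 0.0098039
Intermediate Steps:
H(y, Y) = -34 (H(y, Y) = -39 + (8 - 3) = -39 + 5 = -34)
J = 102 (J = -3*(-34) = 102)
1/J = 1/102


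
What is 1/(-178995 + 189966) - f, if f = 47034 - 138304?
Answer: 1001323171/10971 ≈ 91270.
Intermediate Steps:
f = -91270
1/(-178995 + 189966) - f = 1/(-178995 + 189966) - 1*(-91270) = 1/10971 + 91270 = 1001323171/10971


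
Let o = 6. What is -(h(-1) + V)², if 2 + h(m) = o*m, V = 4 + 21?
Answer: -289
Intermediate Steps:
V = 25
h(m) = -2 + 6*m
-(h(-1) + V)² = -((-2 + 6*(-1)) + 25)² = -((-2 - 6) + 25)² = -(-8 + 25)² = -1*17² = -1*289 = -289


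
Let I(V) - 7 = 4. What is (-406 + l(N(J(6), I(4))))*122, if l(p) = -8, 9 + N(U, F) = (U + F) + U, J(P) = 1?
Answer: -50508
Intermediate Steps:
I(V) = 11 (I(V) = 7 + 4 = 11)
N(U, F) = -9 + F + 2*U (N(U, F) = -9 + ((U + F) + U) = -9 + ((F + U) + U) = -9 + (F + 2*U) = -9 + F + 2*U)
(-406 + l(N(J(6), I(4))))*122 = (-406 - 8)*122 = -414*122 = -50508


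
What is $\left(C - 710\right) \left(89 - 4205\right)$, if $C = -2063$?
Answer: $11413668$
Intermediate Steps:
$\left(C - 710\right) \left(89 - 4205\right) = \left(-2063 - 710\right) \left(89 - 4205\right) = \left(-2773\right) \left(-4116\right) = 11413668$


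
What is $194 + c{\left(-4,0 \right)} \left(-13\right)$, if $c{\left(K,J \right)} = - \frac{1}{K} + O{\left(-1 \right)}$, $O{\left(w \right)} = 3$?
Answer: $\frac{607}{4} \approx 151.75$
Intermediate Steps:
$c{\left(K,J \right)} = 3 - \frac{1}{K}$ ($c{\left(K,J \right)} = - \frac{1}{K} + 3 = 3 - \frac{1}{K}$)
$194 + c{\left(-4,0 \right)} \left(-13\right) = 194 + \left(3 - \frac{1}{-4}\right) \left(-13\right) = 194 + \left(3 - - \frac{1}{4}\right) \left(-13\right) = 194 + \left(3 + \frac{1}{4}\right) \left(-13\right) = 194 + \frac{13}{4} \left(-13\right) = 194 - \frac{169}{4} = \frac{607}{4}$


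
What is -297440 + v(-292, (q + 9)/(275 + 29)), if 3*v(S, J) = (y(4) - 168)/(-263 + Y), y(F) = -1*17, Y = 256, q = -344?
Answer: -6246055/21 ≈ -2.9743e+5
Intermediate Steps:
y(F) = -17
v(S, J) = 185/21 (v(S, J) = ((-17 - 168)/(-263 + 256))/3 = (-185/(-7))/3 = (-185*(-⅐))/3 = (⅓)*(185/7) = 185/21)
-297440 + v(-292, (q + 9)/(275 + 29)) = -297440 + 185/21 = -6246055/21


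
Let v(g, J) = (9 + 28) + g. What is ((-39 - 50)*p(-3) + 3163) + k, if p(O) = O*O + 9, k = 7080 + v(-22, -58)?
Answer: 8656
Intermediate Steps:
v(g, J) = 37 + g
k = 7095 (k = 7080 + (37 - 22) = 7080 + 15 = 7095)
p(O) = 9 + O² (p(O) = O² + 9 = 9 + O²)
((-39 - 50)*p(-3) + 3163) + k = ((-39 - 50)*(9 + (-3)²) + 3163) + 7095 = (-89*(9 + 9) + 3163) + 7095 = (-89*18 + 3163) + 7095 = (-1602 + 3163) + 7095 = 1561 + 7095 = 8656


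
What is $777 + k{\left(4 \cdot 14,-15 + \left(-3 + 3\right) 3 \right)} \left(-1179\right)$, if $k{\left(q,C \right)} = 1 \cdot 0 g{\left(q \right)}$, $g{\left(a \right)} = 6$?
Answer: $777$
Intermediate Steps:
$k{\left(q,C \right)} = 0$ ($k{\left(q,C \right)} = 1 \cdot 0 \cdot 6 = 0 \cdot 6 = 0$)
$777 + k{\left(4 \cdot 14,-15 + \left(-3 + 3\right) 3 \right)} \left(-1179\right) = 777 + 0 \left(-1179\right) = 777 + 0 = 777$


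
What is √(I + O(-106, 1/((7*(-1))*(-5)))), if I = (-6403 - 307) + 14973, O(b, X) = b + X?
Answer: 2*√2498090/35 ≈ 90.316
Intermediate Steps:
O(b, X) = X + b
I = 8263 (I = -6710 + 14973 = 8263)
√(I + O(-106, 1/((7*(-1))*(-5)))) = √(8263 + (1/((7*(-1))*(-5)) - 106)) = √(8263 + (1/(-7*(-5)) - 106)) = √(8263 + (1/35 - 106)) = √(8263 - 3709/35) = √(285496/35) = 2*√2498090/35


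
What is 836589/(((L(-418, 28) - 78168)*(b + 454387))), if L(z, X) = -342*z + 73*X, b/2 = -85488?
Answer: 836589/18940923952 ≈ 4.4168e-5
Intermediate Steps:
b = -170976 (b = 2*(-85488) = -170976)
836589/(((L(-418, 28) - 78168)*(b + 454387))) = 836589/((((-342*(-418) + 73*28) - 78168)*(-170976 + 454387))) = 836589/((((142956 + 2044) - 78168)*283411)) = 836589/(((145000 - 78168)*283411)) = 836589/((66832*283411)) = 836589/18940923952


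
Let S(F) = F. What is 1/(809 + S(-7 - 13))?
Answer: 1/789 ≈ 0.0012674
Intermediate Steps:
1/(809 + S(-7 - 13)) = 1/(809 + (-7 - 13)) = 1/(809 - 20) = 1/789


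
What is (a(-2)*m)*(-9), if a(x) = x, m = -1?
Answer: -18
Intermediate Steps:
(a(-2)*m)*(-9) = -2*(-1)*(-9) = 2*(-9) = -18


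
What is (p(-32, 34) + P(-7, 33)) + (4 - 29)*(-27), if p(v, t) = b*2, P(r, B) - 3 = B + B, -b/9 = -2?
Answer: 780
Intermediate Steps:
b = 18 (b = -9*(-2) = 18)
P(r, B) = 3 + 2*B (P(r, B) = 3 + (B + B) = 3 + 2*B)
p(v, t) = 36 (p(v, t) = 18*2 = 36)
(p(-32, 34) + P(-7, 33)) + (4 - 29)*(-27) = (36 + (3 + 2*33)) + (4 - 29)*(-27) = (36 + (3 + 66)) - 25*(-27) = (36 + 69) + 675 = 105 + 675 = 780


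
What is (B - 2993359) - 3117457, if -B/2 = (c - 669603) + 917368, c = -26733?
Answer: -6552880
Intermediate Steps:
B = -442064 (B = -2*((-26733 - 669603) + 917368) = -2*(-696336 + 917368) = -2*221032 = -442064)
(B - 2993359) - 3117457 = (-442064 - 2993359) - 3117457 = -3435423 - 3117457 = -6552880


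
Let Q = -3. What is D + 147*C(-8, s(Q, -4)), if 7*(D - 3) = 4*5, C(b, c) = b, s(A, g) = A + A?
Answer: -8191/7 ≈ -1170.1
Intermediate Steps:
s(A, g) = 2*A
D = 41/7 (D = 3 + (4*5)/7 = 3 + (⅐)*20 = 3 + 20/7 = 41/7 ≈ 5.8571)
D + 147*C(-8, s(Q, -4)) = 41/7 + 147*(-8) = 41/7 - 1176 = -8191/7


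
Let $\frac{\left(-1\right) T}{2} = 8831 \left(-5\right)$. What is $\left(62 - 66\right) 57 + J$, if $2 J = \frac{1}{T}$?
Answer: $- \frac{40269359}{176620} \approx -228.0$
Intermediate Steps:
$T = 88310$ ($T = - 2 \cdot 8831 \left(-5\right) = \left(-2\right) \left(-44155\right) = 88310$)
$J = \frac{1}{176620}$ ($J = \frac{1}{2 \cdot 88310} = \frac{1}{2} \cdot \frac{1}{88310} = \frac{1}{176620} \approx 5.6619 \cdot 10^{-6}$)
$\left(62 - 66\right) 57 + J = \left(62 - 66\right) 57 + \frac{1}{176620} = \left(-4\right) 57 + \frac{1}{176620} = -228 + \frac{1}{176620} = - \frac{40269359}{176620}$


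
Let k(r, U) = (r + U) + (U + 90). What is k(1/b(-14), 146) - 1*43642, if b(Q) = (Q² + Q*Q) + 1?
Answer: -17001179/393 ≈ -43260.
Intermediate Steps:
b(Q) = 1 + 2*Q² (b(Q) = (Q² + Q²) + 1 = 2*Q² + 1 = 1 + 2*Q²)
k(r, U) = 90 + r + 2*U (k(r, U) = (U + r) + (90 + U) = 90 + r + 2*U)
k(1/b(-14), 146) - 1*43642 = (90 + 1/(1 + 2*(-14)²) + 2*146) - 1*43642 = (90 + 1/(1 + 2*196) + 292) - 43642 = (90 + 1/(1 + 392) + 292) - 43642 = (90 + 1/393 + 292) - 43642 = 150127/393 - 43642 = -17001179/393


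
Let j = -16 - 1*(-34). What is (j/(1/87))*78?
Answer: 122148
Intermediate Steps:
j = 18 (j = -16 + 34 = 18)
(j/(1/87))*78 = (18/(1/87))*78 = (18*87)*78 = 1566*78 = 122148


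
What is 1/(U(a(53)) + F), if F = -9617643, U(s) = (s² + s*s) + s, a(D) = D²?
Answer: 1/6166128 ≈ 1.6218e-7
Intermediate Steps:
U(s) = s + 2*s² (U(s) = (s² + s²) + s = 2*s² + s = s + 2*s²)
1/(U(a(53)) + F) = 1/(53²*(1 + 2*53²) - 9617643) = 1/(2809*(1 + 2*2809) - 9617643) = 1/(2809*(1 + 5618) - 9617643) = 1/(2809*5619 - 9617643) = 1/(15783771 - 9617643) = 1/6166128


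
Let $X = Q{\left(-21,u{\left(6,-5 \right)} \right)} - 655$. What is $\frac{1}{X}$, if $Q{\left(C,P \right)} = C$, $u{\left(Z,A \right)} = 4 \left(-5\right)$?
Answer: $- \frac{1}{676} \approx -0.0014793$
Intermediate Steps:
$u{\left(Z,A \right)} = -20$
$X = -676$ ($X = -21 - 655 = -676$)
$\frac{1}{X} = \frac{1}{-676} = - \frac{1}{676}$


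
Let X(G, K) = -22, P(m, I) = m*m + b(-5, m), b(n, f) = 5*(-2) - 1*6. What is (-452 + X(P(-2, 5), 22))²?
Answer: 224676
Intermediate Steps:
b(n, f) = -16 (b(n, f) = -10 - 6 = -16)
P(m, I) = -16 + m² (P(m, I) = m*m - 16 = m² - 16 = -16 + m²)
(-452 + X(P(-2, 5), 22))² = (-452 - 22)² = (-474)² = 224676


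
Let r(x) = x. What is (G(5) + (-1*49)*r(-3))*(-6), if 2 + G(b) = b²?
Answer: -1020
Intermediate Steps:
G(b) = -2 + b²
(G(5) + (-1*49)*r(-3))*(-6) = ((-2 + 5²) - 1*49*(-3))*(-6) = ((-2 + 25) - 49*(-3))*(-6) = (23 + 147)*(-6) = 170*(-6) = -1020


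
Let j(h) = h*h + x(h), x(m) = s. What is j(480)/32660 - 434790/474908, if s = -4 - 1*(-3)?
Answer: 23804521723/3877623820 ≈ 6.1389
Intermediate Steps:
s = -1 (s = -4 + 3 = -1)
x(m) = -1
j(h) = -1 + h² (j(h) = h*h - 1 = h² - 1 = -1 + h²)
j(480)/32660 - 434790/474908 = (-1 + 480²)/32660 - 434790/474908 = (-1 + 230400)*(1/32660) - 434790*1/474908 = 230399*(1/32660) - 217395/237454 = 230399/32660 - 217395/237454 = 23804521723/3877623820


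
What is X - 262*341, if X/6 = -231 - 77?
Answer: -91190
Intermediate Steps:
X = -1848 (X = 6*(-231 - 77) = 6*(-308) = -1848)
X - 262*341 = -1848 - 262*341 = -1848 - 89342 = -91190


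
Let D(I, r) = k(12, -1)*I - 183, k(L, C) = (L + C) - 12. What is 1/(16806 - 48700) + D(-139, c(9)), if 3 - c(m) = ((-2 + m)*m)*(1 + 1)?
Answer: -1403337/31894 ≈ -44.000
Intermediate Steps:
k(L, C) = -12 + C + L (k(L, C) = (C + L) - 12 = -12 + C + L)
c(m) = 3 - 2*m*(-2 + m) (c(m) = 3 - (-2 + m)*m*(1 + 1) = 3 - m*(-2 + m)*2 = 3 - 2*m*(-2 + m))
D(I, r) = -183 - I (D(I, r) = (-12 - 1 + 12)*I - 183 = -I - 183 = -183 - I)
1/(16806 - 48700) + D(-139, c(9)) = 1/(16806 - 48700) + (-183 - 1*(-139)) = 1/(-31894) + (-183 + 139) = -1/31894 - 44 = -1403337/31894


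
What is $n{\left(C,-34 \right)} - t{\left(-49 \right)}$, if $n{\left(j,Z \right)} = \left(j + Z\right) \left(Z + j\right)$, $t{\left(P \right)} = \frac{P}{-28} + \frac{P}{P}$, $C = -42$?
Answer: $\frac{23093}{4} \approx 5773.3$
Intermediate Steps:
$t{\left(P \right)} = 1 - \frac{P}{28}$ ($t{\left(P \right)} = P \left(- \frac{1}{28}\right) + 1 = - \frac{P}{28} + 1 = 1 - \frac{P}{28}$)
$n{\left(j,Z \right)} = \left(Z + j\right)^{2}$ ($n{\left(j,Z \right)} = \left(Z + j\right) \left(Z + j\right) = \left(Z + j\right)^{2}$)
$n{\left(C,-34 \right)} - t{\left(-49 \right)} = \left(-34 - 42\right)^{2} - \left(1 - - \frac{7}{4}\right) = \left(-76\right)^{2} - \left(1 + \frac{7}{4}\right) = 5776 - \frac{11}{4} = \frac{23093}{4}$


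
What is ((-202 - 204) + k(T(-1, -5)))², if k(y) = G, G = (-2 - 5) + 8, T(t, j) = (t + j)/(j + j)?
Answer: 164025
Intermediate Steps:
T(t, j) = (j + t)/(2*j) (T(t, j) = (j + t)/((2*j)) = (j + t)*(1/(2*j)) = (j + t)/(2*j))
G = 1 (G = -7 + 8 = 1)
k(y) = 1
((-202 - 204) + k(T(-1, -5)))² = ((-202 - 204) + 1)² = (-406 + 1)² = (-405)² = 164025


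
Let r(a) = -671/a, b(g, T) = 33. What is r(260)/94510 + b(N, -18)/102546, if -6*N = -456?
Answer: 123681239/419970306600 ≈ 0.00029450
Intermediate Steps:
N = 76 (N = -1/6*(-456) = 76)
r(260)/94510 + b(N, -18)/102546 = -671/260/94510 + 33/102546 = -671*1/260*(1/94510) + 33*(1/102546) = -671/260*1/94510 + 11/34182 = -671/24572600 + 11/34182 = 123681239/419970306600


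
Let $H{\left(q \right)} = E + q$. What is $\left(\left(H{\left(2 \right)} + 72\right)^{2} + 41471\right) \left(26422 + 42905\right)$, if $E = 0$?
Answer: $3254694669$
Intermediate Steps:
$H{\left(q \right)} = q$ ($H{\left(q \right)} = 0 + q = q$)
$\left(\left(H{\left(2 \right)} + 72\right)^{2} + 41471\right) \left(26422 + 42905\right) = \left(\left(2 + 72\right)^{2} + 41471\right) \left(26422 + 42905\right) = \left(74^{2} + 41471\right) 69327 = \left(5476 + 41471\right) 69327 = 46947 \cdot 69327 = 3254694669$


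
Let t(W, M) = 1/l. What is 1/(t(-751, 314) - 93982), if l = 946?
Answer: -946/88906971 ≈ -1.0640e-5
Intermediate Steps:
t(W, M) = 1/946
1/(t(-751, 314) - 93982) = 1/(1/946 - 93982) = 1/(-88906971/946) = -946/88906971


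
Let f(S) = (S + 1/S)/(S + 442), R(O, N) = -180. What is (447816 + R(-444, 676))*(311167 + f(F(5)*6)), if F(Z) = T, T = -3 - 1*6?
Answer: 243199447603301/1746 ≈ 1.3929e+11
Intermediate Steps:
T = -9 (T = -3 - 6 = -9)
F(Z) = -9
f(S) = (S + 1/S)/(442 + S)
(447816 + R(-444, 676))*(311167 + f(F(5)*6)) = (447816 - 180)*(311167 + (1 + (-9*6)**2)/(((-9*6))*(442 - 9*6))) = 447636*(311167 + (1 + (-54)**2)/((-54)*(442 - 54))) = 447636*(311167 - 1/54*(1 + 2916)/388) = 447636*(311167 - 1/54*1/388*2917) = 447636*(311167 - 2917/20952) = 447636*(6519568067/20952) = 243199447603301/1746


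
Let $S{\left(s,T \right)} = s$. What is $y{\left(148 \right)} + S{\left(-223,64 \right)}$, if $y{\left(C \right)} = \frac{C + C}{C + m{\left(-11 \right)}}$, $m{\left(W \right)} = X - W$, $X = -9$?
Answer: $- \frac{16577}{75} \approx -221.03$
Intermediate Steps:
$m{\left(W \right)} = -9 - W$
$y{\left(C \right)} = \frac{2 C}{2 + C}$ ($y{\left(C \right)} = \frac{C + C}{C - -2} = \frac{2 C}{C + \left(-9 + 11\right)} = \frac{2 C}{C + 2} = \frac{2 C}{2 + C}$)
$y{\left(148 \right)} + S{\left(-223,64 \right)} = 2 \cdot 148 \frac{1}{2 + 148} - 223 = 2 \cdot 148 \cdot \frac{1}{150} - 223 = \frac{148}{75} - 223 = - \frac{16577}{75}$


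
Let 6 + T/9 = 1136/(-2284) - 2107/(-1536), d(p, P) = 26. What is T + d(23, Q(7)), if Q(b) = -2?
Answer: -5885237/292352 ≈ -20.131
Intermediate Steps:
T = -13486389/292352 (T = -54 + 9*(1136/(-2284) - 2107/(-1536)) = -54 + 9*(1136*(-1/2284) - 2107*(-1/1536)) = -54 + 9*(-284/571 + 2107/1536) = -54 + 9*(766873/877056) = -54 + 2300619/292352 = -13486389/292352 ≈ -46.131)
T + d(23, Q(7)) = -13486389/292352 + 26 = -5885237/292352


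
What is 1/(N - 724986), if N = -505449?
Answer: -1/1230435 ≈ -8.1272e-7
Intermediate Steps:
1/(N - 724986) = 1/(-505449 - 724986) = 1/(-1230435) = -1/1230435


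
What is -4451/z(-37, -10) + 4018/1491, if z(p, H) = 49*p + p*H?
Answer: 592115/102453 ≈ 5.7794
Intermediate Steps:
z(p, H) = 49*p + H*p
-4451/z(-37, -10) + 4018/1491 = -4451*(-1/(37*(49 - 10))) + 4018/1491 = -4451/((-37*39)) + 4018*(1/1491) = -4451/(-1443) + 574/213 = -4451*(-1/1443) + 574/213 = 4451/1443 + 574/213 = 592115/102453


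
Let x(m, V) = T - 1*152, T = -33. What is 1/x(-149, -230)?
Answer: -1/185 ≈ -0.0054054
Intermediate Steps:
x(m, V) = -185 (x(m, V) = -33 - 1*152 = -33 - 152 = -185)
1/x(-149, -230) = 1/(-185) = -1/185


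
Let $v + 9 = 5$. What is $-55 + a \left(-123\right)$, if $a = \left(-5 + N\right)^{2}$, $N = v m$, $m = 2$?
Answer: $-20842$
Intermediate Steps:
$v = -4$ ($v = -9 + 5 = -4$)
$N = -8$ ($N = \left(-4\right) 2 = -8$)
$a = 169$ ($a = \left(-5 - 8\right)^{2} = \left(-13\right)^{2} = 169$)
$-55 + a \left(-123\right) = -55 + 169 \left(-123\right) = -55 - 20787 = -20842$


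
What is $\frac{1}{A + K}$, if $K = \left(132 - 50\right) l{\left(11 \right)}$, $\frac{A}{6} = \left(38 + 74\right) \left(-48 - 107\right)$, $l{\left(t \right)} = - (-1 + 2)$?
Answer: $- \frac{1}{104242} \approx -9.5931 \cdot 10^{-6}$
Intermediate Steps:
$l{\left(t \right)} = -1$ ($l{\left(t \right)} = \left(-1\right) 1 = -1$)
$A = -104160$ ($A = 6 \left(38 + 74\right) \left(-48 - 107\right) = 6 \cdot 112 \left(-155\right) = 6 \left(-17360\right) = -104160$)
$K = -82$ ($K = \left(132 - 50\right) \left(-1\right) = 82 \left(-1\right) = -82$)
$\frac{1}{A + K} = \frac{1}{-104160 - 82} = \frac{1}{-104242} = - \frac{1}{104242}$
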